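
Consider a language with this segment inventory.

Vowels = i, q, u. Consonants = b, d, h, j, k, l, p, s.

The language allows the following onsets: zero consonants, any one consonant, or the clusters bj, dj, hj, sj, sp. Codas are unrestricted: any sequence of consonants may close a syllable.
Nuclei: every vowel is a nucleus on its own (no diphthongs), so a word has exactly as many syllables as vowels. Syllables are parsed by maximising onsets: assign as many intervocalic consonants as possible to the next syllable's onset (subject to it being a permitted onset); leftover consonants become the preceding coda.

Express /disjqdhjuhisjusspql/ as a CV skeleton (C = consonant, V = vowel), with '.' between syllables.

CV.CCVC.CCV.CV.CCVC.CCVC

The vowels are i, q, u, i, u, q — 6 nuclei, so 6 syllables.
σ1/σ2 boundary: /sj/ is a licit onset in full, so it all attaches to the next syllable.
σ2/σ3 boundary: cluster /dhj/ — the longest permitted-onset suffix is /hj/; onset = /hj/, preceding coda = /d/.
σ3/σ4 boundary: /h/ → onset of the next syllable (single consonants are always licit onsets).
σ4/σ5 boundary: cluster /sj/ — /sj/ is itself a permitted onset, so the whole cluster goes right; preceding coda = ∅.
σ5/σ6 boundary: /ssp/ splits as /s/ + /sp/ (/sp/ is the longest suffix that is a licit onset).
So the parse is di.sjqd.hju.hi.sjus.spql.
Mapping each syllable to C/V: /di/ → CV, /sjqd/ → CCVC, /hju/ → CCV, /hi/ → CV, /sjus/ → CCVC, /spql/ → CCVC.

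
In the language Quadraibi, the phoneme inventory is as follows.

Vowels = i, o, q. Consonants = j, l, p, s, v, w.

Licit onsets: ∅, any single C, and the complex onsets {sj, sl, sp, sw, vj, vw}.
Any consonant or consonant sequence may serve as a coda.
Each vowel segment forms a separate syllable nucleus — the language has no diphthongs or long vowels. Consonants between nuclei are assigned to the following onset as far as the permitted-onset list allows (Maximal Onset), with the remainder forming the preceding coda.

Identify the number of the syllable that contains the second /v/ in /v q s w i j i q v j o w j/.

5

Vowels present: q, i, i, q, o; each is a nucleus, giving 5 syllables.
Between /q/ (V1) and /i/ (V2): cluster /sw/ — /sw/ is itself a permitted onset, so the whole cluster goes right; preceding coda = ∅.
Between /i/ (V2) and /i/ (V3): just /j/ — single C goes to the following onset.
Between /i/ (V3) and /q/ (V4): no consonants, so the boundary falls immediately after /i/.
Between /q/ (V4) and /o/ (V5): /vj/ is a licit onset in full, so it all attaches to the next syllable.
Putting it together: vq.swi.ji.q.vjowj.
The second /v/ is in the onset of syllable 5 (/vjowj/).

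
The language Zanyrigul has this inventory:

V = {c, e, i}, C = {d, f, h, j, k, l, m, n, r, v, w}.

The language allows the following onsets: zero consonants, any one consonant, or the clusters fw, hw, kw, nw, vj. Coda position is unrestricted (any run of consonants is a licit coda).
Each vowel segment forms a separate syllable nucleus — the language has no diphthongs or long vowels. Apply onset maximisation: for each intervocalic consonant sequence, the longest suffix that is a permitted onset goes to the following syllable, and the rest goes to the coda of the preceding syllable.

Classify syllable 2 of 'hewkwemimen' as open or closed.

open

The vowels are e, e, i, e — 4 nuclei, so 4 syllables.
σ1/σ2 boundary: /wkw/ splits as /w/ + /kw/ (/kw/ is the longest suffix that is a licit onset).
σ2/σ3 boundary: /m/ → onset of the next syllable (single consonants are always licit onsets).
σ3/σ4 boundary: /m/ is a single consonant, so it becomes the next onset.
Result: hew.kwe.mi.men.
Syllable 2 is /kwe/; it ends in its nucleus with no coda, so it is open.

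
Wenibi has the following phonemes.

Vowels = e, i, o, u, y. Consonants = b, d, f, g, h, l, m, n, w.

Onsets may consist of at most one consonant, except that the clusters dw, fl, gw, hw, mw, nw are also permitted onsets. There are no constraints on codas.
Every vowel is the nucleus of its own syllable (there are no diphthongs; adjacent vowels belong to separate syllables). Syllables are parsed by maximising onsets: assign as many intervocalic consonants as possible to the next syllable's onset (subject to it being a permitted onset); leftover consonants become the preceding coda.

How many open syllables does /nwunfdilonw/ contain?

The vowels are u, i, o — 3 nuclei, so 3 syllables.
σ1/σ2 boundary: /nfd/ — longest licit onset from the right is /d/, leaving /nf/ as coda.
σ2/σ3 boundary: just /l/ — single C goes to the following onset.
Putting it together: nwunf.di.lonw.
Classifying each syllable: /nwunf/ (closed), /di/ (open), /lonw/ (closed).
Open syllables: 1.

1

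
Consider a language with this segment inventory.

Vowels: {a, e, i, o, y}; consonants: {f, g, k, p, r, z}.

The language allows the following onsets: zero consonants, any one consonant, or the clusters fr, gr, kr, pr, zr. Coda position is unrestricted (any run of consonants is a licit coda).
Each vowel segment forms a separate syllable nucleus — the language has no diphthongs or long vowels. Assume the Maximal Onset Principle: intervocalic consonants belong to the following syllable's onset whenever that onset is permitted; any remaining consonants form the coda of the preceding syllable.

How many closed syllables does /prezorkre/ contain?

1

Vowels present: e, o, e; each is a nucleus, giving 3 syllables.
σ1/σ2 boundary: /z/ is a single consonant, so it becomes the next onset.
σ2/σ3 boundary: cluster /rkr/ — the longest permitted-onset suffix is /kr/; onset = /kr/, preceding coda = /r/.
Putting it together: pre.zor.kre.
Classifying each syllable: /pre/ (open), /zor/ (closed), /kre/ (open).
Closed syllables: 1.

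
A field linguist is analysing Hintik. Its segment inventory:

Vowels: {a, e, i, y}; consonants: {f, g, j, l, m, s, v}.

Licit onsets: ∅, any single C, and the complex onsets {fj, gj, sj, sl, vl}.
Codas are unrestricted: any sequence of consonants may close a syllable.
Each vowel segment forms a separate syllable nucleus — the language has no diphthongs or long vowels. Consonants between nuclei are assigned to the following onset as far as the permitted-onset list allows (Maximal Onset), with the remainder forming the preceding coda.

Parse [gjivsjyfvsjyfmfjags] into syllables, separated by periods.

The vowels are i, y, y, a — 4 nuclei, so 4 syllables.
Between /i/ (V1) and /y/ (V2): /vsj/ splits as /v/ + /sj/ (/sj/ is the longest suffix that is a licit onset).
Between /y/ (V2) and /y/ (V3): cluster /fvsj/ — the longest permitted-onset suffix is /sj/; onset = /sj/, preceding coda = /fv/.
Between /y/ (V3) and /a/ (V4): /fmfj/ — longest licit onset from the right is /fj/, leaving /fm/ as coda.

gjiv.sjyfv.sjyfm.fjags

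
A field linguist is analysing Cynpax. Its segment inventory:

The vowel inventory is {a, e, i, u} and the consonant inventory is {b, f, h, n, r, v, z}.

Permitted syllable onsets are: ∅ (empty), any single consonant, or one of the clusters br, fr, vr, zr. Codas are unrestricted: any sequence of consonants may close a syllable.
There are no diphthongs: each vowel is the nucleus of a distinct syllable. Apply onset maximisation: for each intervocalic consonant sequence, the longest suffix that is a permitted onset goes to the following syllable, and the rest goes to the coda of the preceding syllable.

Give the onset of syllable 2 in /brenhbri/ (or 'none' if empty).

br

Vowels present: e, i; each is a nucleus, giving 2 syllables.
σ1/σ2 boundary: /nhbr/; trying suffixes from longest down, /br/ is the first permitted one, so coda /nh/ | onset /br/.
Syllabification: brenh.bri.
Syllable 2 is /bri/: onset /br/, nucleus /i/, coda ∅.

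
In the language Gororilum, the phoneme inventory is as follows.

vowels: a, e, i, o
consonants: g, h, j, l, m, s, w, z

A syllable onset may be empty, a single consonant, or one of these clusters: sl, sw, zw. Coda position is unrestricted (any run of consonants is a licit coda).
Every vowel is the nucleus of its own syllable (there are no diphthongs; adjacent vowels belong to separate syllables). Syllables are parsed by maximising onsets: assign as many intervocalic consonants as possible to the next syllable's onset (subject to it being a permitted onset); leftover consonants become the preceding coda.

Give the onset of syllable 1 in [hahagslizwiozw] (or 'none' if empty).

h

Vowels present: a, a, i, i, o; each is a nucleus, giving 5 syllables.
/a…a/ gap (V1→V2): /h/ is a single consonant, so it becomes the next onset.
/a…i/ gap (V2→V3): /gsl/; trying suffixes from longest down, /sl/ is the first permitted one, so coda /g/ | onset /sl/.
/i…i/ gap (V3→V4): cluster /zw/ — /zw/ is itself a permitted onset, so the whole cluster goes right; preceding coda = ∅.
/i…o/ gap (V4→V5): no consonants, so the boundary falls immediately after /i/.
So the parse is ha.hag.sli.zwi.ozw.
Syllable 1 is /ha/: onset /h/, nucleus /a/, coda ∅.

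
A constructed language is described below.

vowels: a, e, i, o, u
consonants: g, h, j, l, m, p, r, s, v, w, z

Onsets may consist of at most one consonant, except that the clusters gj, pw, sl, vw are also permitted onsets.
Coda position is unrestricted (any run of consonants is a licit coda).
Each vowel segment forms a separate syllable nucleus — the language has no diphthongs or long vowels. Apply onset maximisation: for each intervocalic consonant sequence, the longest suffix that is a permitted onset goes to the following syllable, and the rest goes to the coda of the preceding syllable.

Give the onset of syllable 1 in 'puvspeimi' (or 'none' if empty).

The vowels are u, e, i, i — 4 nuclei, so 4 syllables.
σ1/σ2 boundary: cluster /vsp/ — the longest permitted-onset suffix is /p/; onset = /p/, preceding coda = /vs/.
σ2/σ3 boundary: hiatus — the boundary sits between the two vowels.
σ3/σ4 boundary: /m/ → onset of the next syllable (single consonants are always licit onsets).
Syllabification: puvs.pe.i.mi.
Syllable 1 is /puvs/: onset /p/, nucleus /u/, coda /vs/.

p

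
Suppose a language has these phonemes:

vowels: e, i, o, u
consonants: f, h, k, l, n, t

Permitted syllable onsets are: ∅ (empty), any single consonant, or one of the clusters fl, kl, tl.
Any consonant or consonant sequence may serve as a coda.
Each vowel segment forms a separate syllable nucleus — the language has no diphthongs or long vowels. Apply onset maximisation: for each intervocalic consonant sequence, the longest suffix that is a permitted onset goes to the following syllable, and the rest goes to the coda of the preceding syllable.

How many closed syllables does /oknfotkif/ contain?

Nuclei (vowels): o, o, i → 3 syllables.
/o…o/ gap (V1→V2): cluster /knf/ — the longest permitted-onset suffix is /f/; onset = /f/, preceding coda = /kn/.
/o…i/ gap (V2→V3): /tk/ splits as /t/ + /k/ (/k/ is the longest suffix that is a licit onset).
Result: okn.fot.kif.
Classifying each syllable: /okn/ (closed), /fot/ (closed), /kif/ (closed).
Closed syllables: 3.

3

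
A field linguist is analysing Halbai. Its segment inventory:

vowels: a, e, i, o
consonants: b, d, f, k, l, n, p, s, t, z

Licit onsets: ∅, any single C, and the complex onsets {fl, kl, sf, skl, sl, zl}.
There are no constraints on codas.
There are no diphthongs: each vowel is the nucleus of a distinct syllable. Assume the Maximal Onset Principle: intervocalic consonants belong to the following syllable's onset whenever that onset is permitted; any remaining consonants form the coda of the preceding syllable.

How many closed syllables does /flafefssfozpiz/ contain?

3

The vowels are a, e, o, i — 4 nuclei, so 4 syllables.
Between /a/ (V1) and /e/ (V2): /f/ → onset of the next syllable (single consonants are always licit onsets).
Between /e/ (V2) and /o/ (V3): cluster /fssf/ — the longest permitted-onset suffix is /sf/; onset = /sf/, preceding coda = /fs/.
Between /o/ (V3) and /i/ (V4): /zp/ — longest licit onset from the right is /p/, leaving /z/ as coda.
So the parse is fla.fefs.sfoz.piz.
Classifying each syllable: /fla/ (open), /fefs/ (closed), /sfoz/ (closed), /piz/ (closed).
Closed syllables: 3.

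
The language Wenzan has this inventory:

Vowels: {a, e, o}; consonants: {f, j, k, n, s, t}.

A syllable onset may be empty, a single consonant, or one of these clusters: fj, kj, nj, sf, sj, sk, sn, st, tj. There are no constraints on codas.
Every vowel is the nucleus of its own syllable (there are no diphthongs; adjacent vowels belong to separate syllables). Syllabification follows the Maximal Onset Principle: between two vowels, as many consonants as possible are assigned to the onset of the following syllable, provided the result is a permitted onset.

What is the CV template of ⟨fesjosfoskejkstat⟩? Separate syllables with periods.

CV.CCV.CCV.CCVCC.CCVC

Vowels present: e, o, o, e, a; each is a nucleus, giving 5 syllables.
σ1/σ2 boundary: cluster /sj/ — /sj/ is itself a permitted onset, so the whole cluster goes right; preceding coda = ∅.
σ2/σ3 boundary: /sf/ — entire cluster is a permitted onset → onset /sf/, coda ∅.
σ3/σ4 boundary: /sk/ — entire cluster is a permitted onset → onset /sk/, coda ∅.
σ4/σ5 boundary: cluster /jkst/ — the longest permitted-onset suffix is /st/; onset = /st/, preceding coda = /jk/.
Result: fe.sjo.sfo.skejk.stat.
Mapping each syllable to C/V: /fe/ → CV, /sjo/ → CCV, /sfo/ → CCV, /skejk/ → CCVCC, /stat/ → CCVC.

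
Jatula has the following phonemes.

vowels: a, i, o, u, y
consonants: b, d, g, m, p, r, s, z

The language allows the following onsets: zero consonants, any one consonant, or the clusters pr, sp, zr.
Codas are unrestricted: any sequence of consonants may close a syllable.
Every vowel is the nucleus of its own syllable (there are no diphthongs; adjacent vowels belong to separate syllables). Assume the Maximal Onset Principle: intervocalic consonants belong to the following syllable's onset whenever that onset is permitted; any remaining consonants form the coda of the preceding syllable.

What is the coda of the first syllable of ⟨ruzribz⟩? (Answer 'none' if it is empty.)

none

Nuclei (vowels): u, i → 2 syllables.
Between /u/ (V1) and /i/ (V2): cluster /zr/ — /zr/ is itself a permitted onset, so the whole cluster goes right; preceding coda = ∅.
Result: ru.zribz.
Syllable 1 is /ru/: onset /r/, nucleus /u/, coda ∅.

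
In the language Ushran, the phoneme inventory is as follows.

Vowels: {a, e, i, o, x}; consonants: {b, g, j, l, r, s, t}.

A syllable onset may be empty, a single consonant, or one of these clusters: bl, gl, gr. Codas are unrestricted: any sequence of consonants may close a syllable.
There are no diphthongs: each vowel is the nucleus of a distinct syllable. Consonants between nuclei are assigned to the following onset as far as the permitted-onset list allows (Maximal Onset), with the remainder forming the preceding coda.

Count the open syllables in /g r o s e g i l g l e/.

The vowels are o, e, i, e — 4 nuclei, so 4 syllables.
Between /o/ (V1) and /e/ (V2): /s/ is a single consonant, so it becomes the next onset.
Between /e/ (V2) and /i/ (V3): /g/ → onset of the next syllable (single consonants are always licit onsets).
Between /i/ (V3) and /e/ (V4): cluster /lgl/ — the longest permitted-onset suffix is /gl/; onset = /gl/, preceding coda = /l/.
Syllabification: gro.se.gil.gle.
Classifying each syllable: /gro/ (open), /se/ (open), /gil/ (closed), /gle/ (open).
Open syllables: 3.

3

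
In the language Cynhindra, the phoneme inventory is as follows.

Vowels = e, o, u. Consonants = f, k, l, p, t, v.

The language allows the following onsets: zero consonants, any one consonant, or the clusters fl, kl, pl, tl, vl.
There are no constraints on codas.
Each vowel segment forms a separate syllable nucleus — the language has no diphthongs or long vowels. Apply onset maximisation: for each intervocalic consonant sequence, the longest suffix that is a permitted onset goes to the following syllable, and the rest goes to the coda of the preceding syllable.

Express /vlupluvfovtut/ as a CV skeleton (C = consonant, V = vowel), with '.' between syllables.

CCV.CCVC.CVC.CVC

Nuclei (vowels): u, u, o, u → 4 syllables.
σ1/σ2 boundary: /pl/ — entire cluster is a permitted onset → onset /pl/, coda ∅.
σ2/σ3 boundary: /vf/ — longest licit onset from the right is /f/, leaving /v/ as coda.
σ3/σ4 boundary: /vt/ — longest licit onset from the right is /t/, leaving /v/ as coda.
Putting it together: vlu.pluv.fov.tut.
Mapping each syllable to C/V: /vlu/ → CCV, /pluv/ → CCVC, /fov/ → CVC, /tut/ → CVC.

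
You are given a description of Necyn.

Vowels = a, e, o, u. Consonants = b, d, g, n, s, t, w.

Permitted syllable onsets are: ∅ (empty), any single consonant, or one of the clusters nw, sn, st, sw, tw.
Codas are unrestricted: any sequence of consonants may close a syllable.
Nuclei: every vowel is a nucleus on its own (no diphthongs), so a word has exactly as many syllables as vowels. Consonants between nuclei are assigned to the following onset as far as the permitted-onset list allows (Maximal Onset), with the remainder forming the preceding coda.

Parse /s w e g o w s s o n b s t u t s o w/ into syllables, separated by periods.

swe.gows.sonb.stut.sow

The vowels are e, o, o, u, o — 5 nuclei, so 5 syllables.
/e…o/ gap (V1→V2): /g/ → onset of the next syllable (single consonants are always licit onsets).
/o…o/ gap (V2→V3): /wss/ — longest licit onset from the right is /s/, leaving /ws/ as coda.
/o…u/ gap (V3→V4): /nbst/ — longest licit onset from the right is /st/, leaving /nb/ as coda.
/u…o/ gap (V4→V5): /ts/ splits as /t/ + /s/ (/s/ is the longest suffix that is a licit onset).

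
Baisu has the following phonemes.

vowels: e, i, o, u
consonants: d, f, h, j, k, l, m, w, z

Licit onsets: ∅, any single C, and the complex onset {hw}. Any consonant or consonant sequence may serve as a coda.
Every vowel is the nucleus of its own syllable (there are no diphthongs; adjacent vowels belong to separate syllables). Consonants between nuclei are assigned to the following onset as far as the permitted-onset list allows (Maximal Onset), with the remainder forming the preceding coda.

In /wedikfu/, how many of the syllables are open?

2

Nuclei (vowels): e, i, u → 3 syllables.
σ1/σ2 boundary: /d/ → onset of the next syllable (single consonants are always licit onsets).
σ2/σ3 boundary: /kf/ — longest licit onset from the right is /f/, leaving /k/ as coda.
Syllabification: we.dik.fu.
Classifying each syllable: /we/ (open), /dik/ (closed), /fu/ (open).
Open syllables: 2.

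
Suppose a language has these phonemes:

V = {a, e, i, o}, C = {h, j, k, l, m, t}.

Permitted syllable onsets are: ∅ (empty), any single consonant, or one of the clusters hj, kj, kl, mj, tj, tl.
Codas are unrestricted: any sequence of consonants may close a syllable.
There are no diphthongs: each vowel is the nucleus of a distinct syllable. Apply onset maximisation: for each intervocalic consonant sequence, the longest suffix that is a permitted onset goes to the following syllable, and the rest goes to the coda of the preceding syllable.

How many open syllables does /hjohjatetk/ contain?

The vowels are o, a, e — 3 nuclei, so 3 syllables.
V1 /o/ – V2 /a/: cluster /hj/ — /hj/ is itself a permitted onset, so the whole cluster goes right; preceding coda = ∅.
V2 /a/ – V3 /e/: /t/ → onset of the next syllable (single consonants are always licit onsets).
Syllabification: hjo.hja.tetk.
Classifying each syllable: /hjo/ (open), /hja/ (open), /tetk/ (closed).
Open syllables: 2.

2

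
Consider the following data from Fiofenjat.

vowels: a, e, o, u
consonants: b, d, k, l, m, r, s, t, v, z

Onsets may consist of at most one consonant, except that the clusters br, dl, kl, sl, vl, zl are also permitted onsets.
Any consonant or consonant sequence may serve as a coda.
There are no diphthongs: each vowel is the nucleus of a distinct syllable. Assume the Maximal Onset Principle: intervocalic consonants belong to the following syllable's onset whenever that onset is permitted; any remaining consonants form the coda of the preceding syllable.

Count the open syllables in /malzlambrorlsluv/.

0

The vowels are a, a, o, u — 4 nuclei, so 4 syllables.
σ1/σ2 boundary: /lzl/ — longest licit onset from the right is /zl/, leaving /l/ as coda.
σ2/σ3 boundary: /mbr/ splits as /m/ + /br/ (/br/ is the longest suffix that is a licit onset).
σ3/σ4 boundary: /rlsl/ — longest licit onset from the right is /sl/, leaving /rl/ as coda.
Putting it together: mal.zlam.brorl.sluv.
Classifying each syllable: /mal/ (closed), /zlam/ (closed), /brorl/ (closed), /sluv/ (closed).
Open syllables: 0.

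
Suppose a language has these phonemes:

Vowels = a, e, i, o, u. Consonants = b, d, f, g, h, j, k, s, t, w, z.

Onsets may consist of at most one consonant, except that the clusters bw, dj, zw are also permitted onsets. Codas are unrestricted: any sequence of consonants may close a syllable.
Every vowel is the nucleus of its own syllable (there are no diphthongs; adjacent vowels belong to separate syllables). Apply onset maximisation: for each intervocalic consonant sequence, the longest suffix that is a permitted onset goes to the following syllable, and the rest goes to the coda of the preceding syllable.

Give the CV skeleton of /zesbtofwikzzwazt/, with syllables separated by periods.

CVCC.CVC.CVCC.CCVCC

Vowels present: e, o, i, a; each is a nucleus, giving 4 syllables.
V1 /e/ – V2 /o/: /sbt/; trying suffixes from longest down, /t/ is the first permitted one, so coda /sb/ | onset /t/.
V2 /o/ – V3 /i/: /fw/ — longest licit onset from the right is /w/, leaving /f/ as coda.
V3 /i/ – V4 /a/: /kzzw/ — longest licit onset from the right is /zw/, leaving /kz/ as coda.
So the parse is zesb.tof.wikz.zwazt.
Mapping each syllable to C/V: /zesb/ → CVCC, /tof/ → CVC, /wikz/ → CVCC, /zwazt/ → CCVCC.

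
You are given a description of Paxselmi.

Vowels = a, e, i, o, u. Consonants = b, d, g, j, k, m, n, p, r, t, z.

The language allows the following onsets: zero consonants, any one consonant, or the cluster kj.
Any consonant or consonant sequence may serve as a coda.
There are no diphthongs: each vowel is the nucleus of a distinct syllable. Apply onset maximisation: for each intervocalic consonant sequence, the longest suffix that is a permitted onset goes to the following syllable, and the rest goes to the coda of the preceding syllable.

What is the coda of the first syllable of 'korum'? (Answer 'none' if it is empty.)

none

Vowels present: o, u; each is a nucleus, giving 2 syllables.
σ1/σ2 boundary: just /r/ — single C goes to the following onset.
So the parse is ko.rum.
Syllable 1 is /ko/: onset /k/, nucleus /o/, coda ∅.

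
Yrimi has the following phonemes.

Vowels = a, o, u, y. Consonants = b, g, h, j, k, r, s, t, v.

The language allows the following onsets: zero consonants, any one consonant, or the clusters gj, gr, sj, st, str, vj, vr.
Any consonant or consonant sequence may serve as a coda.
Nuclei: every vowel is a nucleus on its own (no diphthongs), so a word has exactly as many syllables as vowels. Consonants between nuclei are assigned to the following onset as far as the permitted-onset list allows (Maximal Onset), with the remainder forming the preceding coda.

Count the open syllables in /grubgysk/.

0

Nuclei (vowels): u, y → 2 syllables.
σ1/σ2 boundary: cluster /bg/ — the longest permitted-onset suffix is /g/; onset = /g/, preceding coda = /b/.
Putting it together: grub.gysk.
Classifying each syllable: /grub/ (closed), /gysk/ (closed).
Open syllables: 0.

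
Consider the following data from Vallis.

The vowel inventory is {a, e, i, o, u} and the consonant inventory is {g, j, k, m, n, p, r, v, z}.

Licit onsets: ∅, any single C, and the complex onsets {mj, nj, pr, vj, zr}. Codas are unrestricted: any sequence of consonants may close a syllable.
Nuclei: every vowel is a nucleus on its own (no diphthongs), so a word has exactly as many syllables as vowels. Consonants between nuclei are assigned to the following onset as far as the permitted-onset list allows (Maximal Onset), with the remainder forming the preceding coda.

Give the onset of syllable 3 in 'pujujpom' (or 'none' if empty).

Nuclei (vowels): u, u, o → 3 syllables.
σ1/σ2 boundary: just /j/ — single C goes to the following onset.
σ2/σ3 boundary: cluster /jp/ — the longest permitted-onset suffix is /p/; onset = /p/, preceding coda = /j/.
So the parse is pu.juj.pom.
Syllable 3 is /pom/: onset /p/, nucleus /o/, coda /m/.

p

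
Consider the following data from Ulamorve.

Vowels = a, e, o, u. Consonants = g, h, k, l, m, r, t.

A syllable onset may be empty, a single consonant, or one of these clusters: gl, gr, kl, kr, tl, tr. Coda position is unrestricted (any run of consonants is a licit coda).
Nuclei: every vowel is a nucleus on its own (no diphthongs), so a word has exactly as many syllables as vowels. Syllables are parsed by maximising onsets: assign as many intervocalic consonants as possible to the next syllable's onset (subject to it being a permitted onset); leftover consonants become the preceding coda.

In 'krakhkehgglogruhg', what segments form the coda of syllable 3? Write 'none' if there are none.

none

Nuclei (vowels): a, e, o, u → 4 syllables.
σ1/σ2 boundary: /khk/ — longest licit onset from the right is /k/, leaving /kh/ as coda.
σ2/σ3 boundary: /hggl/ splits as /hg/ + /gl/ (/gl/ is the longest suffix that is a licit onset).
σ3/σ4 boundary: /gr/ is a licit onset in full, so it all attaches to the next syllable.
Result: krakh.kehg.glo.gruhg.
Syllable 3 is /glo/: onset /gl/, nucleus /o/, coda ∅.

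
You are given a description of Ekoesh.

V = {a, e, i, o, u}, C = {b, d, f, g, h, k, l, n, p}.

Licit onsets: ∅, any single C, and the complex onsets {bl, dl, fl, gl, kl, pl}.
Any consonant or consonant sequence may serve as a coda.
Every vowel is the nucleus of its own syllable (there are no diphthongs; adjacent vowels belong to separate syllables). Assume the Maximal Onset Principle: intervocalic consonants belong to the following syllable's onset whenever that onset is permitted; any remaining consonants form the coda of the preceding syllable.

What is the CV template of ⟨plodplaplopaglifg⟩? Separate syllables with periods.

The vowels are o, a, o, a, i — 5 nuclei, so 5 syllables.
V1 /o/ – V2 /a/: /dpl/; trying suffixes from longest down, /pl/ is the first permitted one, so coda /d/ | onset /pl/.
V2 /a/ – V3 /o/: /pl/ is a licit onset in full, so it all attaches to the next syllable.
V3 /o/ – V4 /a/: /p/ is a single consonant, so it becomes the next onset.
V4 /a/ – V5 /i/: cluster /gl/ — /gl/ is itself a permitted onset, so the whole cluster goes right; preceding coda = ∅.
Result: plod.pla.plo.pa.glifg.
Mapping each syllable to C/V: /plod/ → CCVC, /pla/ → CCV, /plo/ → CCV, /pa/ → CV, /glifg/ → CCVCC.

CCVC.CCV.CCV.CV.CCVCC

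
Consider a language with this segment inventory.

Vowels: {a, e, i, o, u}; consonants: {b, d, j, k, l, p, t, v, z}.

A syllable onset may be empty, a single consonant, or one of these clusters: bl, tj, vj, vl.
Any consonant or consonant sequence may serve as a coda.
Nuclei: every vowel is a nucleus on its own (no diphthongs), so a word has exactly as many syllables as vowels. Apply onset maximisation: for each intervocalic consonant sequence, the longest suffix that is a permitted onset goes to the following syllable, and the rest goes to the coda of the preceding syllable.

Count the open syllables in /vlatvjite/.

2

Vowels present: a, i, e; each is a nucleus, giving 3 syllables.
Between /a/ (V1) and /i/ (V2): /tvj/; trying suffixes from longest down, /vj/ is the first permitted one, so coda /t/ | onset /vj/.
Between /i/ (V2) and /e/ (V3): /t/ is a single consonant, so it becomes the next onset.
Putting it together: vlat.vji.te.
Classifying each syllable: /vlat/ (closed), /vji/ (open), /te/ (open).
Open syllables: 2.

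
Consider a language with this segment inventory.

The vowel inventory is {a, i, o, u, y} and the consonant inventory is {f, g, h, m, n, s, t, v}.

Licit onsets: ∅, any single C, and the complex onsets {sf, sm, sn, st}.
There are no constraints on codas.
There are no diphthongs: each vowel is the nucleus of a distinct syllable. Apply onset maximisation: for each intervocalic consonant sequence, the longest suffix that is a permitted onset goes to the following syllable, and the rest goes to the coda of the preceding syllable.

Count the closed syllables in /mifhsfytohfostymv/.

Vowels present: i, y, o, o, y; each is a nucleus, giving 5 syllables.
/i…y/ gap (V1→V2): /fhsf/; trying suffixes from longest down, /sf/ is the first permitted one, so coda /fh/ | onset /sf/.
/y…o/ gap (V2→V3): /t/ is a single consonant, so it becomes the next onset.
/o…o/ gap (V3→V4): cluster /hf/ — the longest permitted-onset suffix is /f/; onset = /f/, preceding coda = /h/.
/o…y/ gap (V4→V5): cluster /st/ — /st/ is itself a permitted onset, so the whole cluster goes right; preceding coda = ∅.
Syllabification: mifh.sfy.toh.fo.stymv.
Classifying each syllable: /mifh/ (closed), /sfy/ (open), /toh/ (closed), /fo/ (open), /stymv/ (closed).
Closed syllables: 3.

3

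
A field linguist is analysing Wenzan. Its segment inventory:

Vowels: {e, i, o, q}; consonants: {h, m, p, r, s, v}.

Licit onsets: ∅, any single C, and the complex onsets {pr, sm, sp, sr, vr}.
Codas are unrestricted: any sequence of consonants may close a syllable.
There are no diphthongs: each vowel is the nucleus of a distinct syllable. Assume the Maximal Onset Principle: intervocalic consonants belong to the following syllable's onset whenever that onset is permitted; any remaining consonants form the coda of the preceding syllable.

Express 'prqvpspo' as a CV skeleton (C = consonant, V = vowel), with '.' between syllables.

The vowels are q, o — 2 nuclei, so 2 syllables.
σ1/σ2 boundary: /vpsp/ — longest licit onset from the right is /sp/, leaving /vp/ as coda.
So the parse is prqvp.spo.
Mapping each syllable to C/V: /prqvp/ → CCVCC, /spo/ → CCV.

CCVCC.CCV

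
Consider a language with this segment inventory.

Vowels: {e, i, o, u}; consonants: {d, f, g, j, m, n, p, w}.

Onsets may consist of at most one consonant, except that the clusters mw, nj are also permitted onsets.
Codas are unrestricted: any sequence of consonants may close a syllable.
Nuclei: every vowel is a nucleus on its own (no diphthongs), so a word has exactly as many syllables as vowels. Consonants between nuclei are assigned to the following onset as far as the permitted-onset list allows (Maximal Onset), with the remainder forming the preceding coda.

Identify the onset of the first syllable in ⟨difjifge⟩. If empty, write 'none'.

Vowels present: i, i, e; each is a nucleus, giving 3 syllables.
σ1/σ2 boundary: cluster /fj/ — the longest permitted-onset suffix is /j/; onset = /j/, preceding coda = /f/.
σ2/σ3 boundary: cluster /fg/ — the longest permitted-onset suffix is /g/; onset = /g/, preceding coda = /f/.
Syllabification: dif.jif.ge.
Syllable 1 is /dif/: onset /d/, nucleus /i/, coda /f/.

d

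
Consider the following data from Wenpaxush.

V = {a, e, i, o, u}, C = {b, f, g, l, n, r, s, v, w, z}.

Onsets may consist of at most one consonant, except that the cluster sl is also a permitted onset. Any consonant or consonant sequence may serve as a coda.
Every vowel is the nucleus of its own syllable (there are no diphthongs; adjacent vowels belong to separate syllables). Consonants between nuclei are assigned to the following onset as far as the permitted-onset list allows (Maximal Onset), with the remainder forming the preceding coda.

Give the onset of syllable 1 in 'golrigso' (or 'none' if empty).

g

The vowels are o, i, o — 3 nuclei, so 3 syllables.
/o…i/ gap (V1→V2): /lr/ splits as /l/ + /r/ (/r/ is the longest suffix that is a licit onset).
/i…o/ gap (V2→V3): /gs/; trying suffixes from longest down, /s/ is the first permitted one, so coda /g/ | onset /s/.
Syllabification: gol.rig.so.
Syllable 1 is /gol/: onset /g/, nucleus /o/, coda /l/.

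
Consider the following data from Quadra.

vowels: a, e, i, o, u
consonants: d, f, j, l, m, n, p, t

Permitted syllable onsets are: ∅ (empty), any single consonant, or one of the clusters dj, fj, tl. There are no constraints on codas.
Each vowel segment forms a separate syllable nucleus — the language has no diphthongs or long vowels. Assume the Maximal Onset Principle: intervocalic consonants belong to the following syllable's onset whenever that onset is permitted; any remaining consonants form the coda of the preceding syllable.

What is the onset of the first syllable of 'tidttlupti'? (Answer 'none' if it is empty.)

t

Vowels present: i, u, i; each is a nucleus, giving 3 syllables.
Between /i/ (V1) and /u/ (V2): /dttl/ — longest licit onset from the right is /tl/, leaving /dt/ as coda.
Between /u/ (V2) and /i/ (V3): /pt/ — longest licit onset from the right is /t/, leaving /p/ as coda.
Putting it together: tidt.tlup.ti.
Syllable 1 is /tidt/: onset /t/, nucleus /i/, coda /dt/.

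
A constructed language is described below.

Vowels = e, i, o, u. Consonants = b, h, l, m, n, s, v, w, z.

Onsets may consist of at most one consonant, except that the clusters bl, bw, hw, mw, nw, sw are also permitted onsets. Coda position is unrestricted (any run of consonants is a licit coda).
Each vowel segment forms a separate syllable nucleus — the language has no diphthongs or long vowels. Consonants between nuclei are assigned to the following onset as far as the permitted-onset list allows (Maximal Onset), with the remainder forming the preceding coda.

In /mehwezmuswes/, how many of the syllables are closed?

Nuclei (vowels): e, e, u, e → 4 syllables.
V1 /e/ – V2 /e/: cluster /hw/ — /hw/ is itself a permitted onset, so the whole cluster goes right; preceding coda = ∅.
V2 /e/ – V3 /u/: /zm/; trying suffixes from longest down, /m/ is the first permitted one, so coda /z/ | onset /m/.
V3 /u/ – V4 /e/: /sw/ is a licit onset in full, so it all attaches to the next syllable.
So the parse is me.hwez.mu.swes.
Classifying each syllable: /me/ (open), /hwez/ (closed), /mu/ (open), /swes/ (closed).
Closed syllables: 2.

2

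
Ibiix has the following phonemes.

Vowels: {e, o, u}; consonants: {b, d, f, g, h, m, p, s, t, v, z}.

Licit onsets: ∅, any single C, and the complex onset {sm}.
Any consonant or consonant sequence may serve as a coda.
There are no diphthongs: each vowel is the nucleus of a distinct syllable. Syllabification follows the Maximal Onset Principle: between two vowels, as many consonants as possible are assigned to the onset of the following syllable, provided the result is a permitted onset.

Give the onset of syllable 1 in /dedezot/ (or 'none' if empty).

Vowels present: e, e, o; each is a nucleus, giving 3 syllables.
Between /e/ (V1) and /e/ (V2): /d/ → onset of the next syllable (single consonants are always licit onsets).
Between /e/ (V2) and /o/ (V3): just /z/ — single C goes to the following onset.
Result: de.de.zot.
Syllable 1 is /de/: onset /d/, nucleus /e/, coda ∅.

d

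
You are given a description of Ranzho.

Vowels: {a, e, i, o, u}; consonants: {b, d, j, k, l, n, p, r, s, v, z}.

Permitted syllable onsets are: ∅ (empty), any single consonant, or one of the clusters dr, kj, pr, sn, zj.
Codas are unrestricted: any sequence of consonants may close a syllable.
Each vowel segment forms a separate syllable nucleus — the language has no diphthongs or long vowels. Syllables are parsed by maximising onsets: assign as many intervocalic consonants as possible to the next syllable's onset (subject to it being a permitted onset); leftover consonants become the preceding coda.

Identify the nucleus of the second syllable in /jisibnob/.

The vowels are i, i, o — 3 nuclei, so 3 syllables.
The second nucleus (vowel 2 from the left) is /i/.

i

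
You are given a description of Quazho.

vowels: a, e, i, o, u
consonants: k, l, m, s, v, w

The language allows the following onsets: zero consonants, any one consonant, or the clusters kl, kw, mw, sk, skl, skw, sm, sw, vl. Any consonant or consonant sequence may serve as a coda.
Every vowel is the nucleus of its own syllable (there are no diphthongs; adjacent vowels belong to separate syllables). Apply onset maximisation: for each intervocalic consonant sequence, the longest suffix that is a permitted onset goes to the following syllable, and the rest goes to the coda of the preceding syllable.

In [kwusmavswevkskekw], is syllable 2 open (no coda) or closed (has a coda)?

closed

Vowels present: u, a, e, e; each is a nucleus, giving 4 syllables.
σ1/σ2 boundary: /sm/ — entire cluster is a permitted onset → onset /sm/, coda ∅.
σ2/σ3 boundary: /vsw/; trying suffixes from longest down, /sw/ is the first permitted one, so coda /v/ | onset /sw/.
σ3/σ4 boundary: cluster /vksk/ — the longest permitted-onset suffix is /sk/; onset = /sk/, preceding coda = /vk/.
Result: kwu.smav.swevk.skekw.
Syllable 2 is /smav/ with coda /v/, so it is closed.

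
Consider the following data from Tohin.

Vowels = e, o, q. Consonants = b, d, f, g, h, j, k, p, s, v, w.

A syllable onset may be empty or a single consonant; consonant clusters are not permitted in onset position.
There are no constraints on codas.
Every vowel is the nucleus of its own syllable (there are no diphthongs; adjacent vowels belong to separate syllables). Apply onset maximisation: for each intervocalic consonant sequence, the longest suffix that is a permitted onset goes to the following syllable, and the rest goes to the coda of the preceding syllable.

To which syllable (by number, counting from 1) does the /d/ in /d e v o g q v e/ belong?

1

Vowels present: e, o, q, e; each is a nucleus, giving 4 syllables.
/e…o/ gap (V1→V2): /v/ → onset of the next syllable (single consonants are always licit onsets).
/o…q/ gap (V2→V3): just /g/ — single C goes to the following onset.
/q…e/ gap (V3→V4): /v/ is a single consonant, so it becomes the next onset.
Putting it together: de.vo.gq.ve.
The /d/ is in the onset of syllable 1 (/de/).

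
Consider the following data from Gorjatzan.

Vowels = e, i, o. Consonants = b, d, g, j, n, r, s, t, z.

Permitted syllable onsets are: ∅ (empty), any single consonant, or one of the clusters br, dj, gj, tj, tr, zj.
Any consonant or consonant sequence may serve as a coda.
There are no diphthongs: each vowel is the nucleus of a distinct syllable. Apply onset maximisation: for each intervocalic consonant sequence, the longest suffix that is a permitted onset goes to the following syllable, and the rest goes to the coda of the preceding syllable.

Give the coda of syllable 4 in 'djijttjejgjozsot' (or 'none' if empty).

t

Vowels present: i, e, o, o; each is a nucleus, giving 4 syllables.
V1 /i/ – V2 /e/: cluster /jttj/ — the longest permitted-onset suffix is /tj/; onset = /tj/, preceding coda = /jt/.
V2 /e/ – V3 /o/: /jgj/ — longest licit onset from the right is /gj/, leaving /j/ as coda.
V3 /o/ – V4 /o/: cluster /zs/ — the longest permitted-onset suffix is /s/; onset = /s/, preceding coda = /z/.
Result: djijt.tjej.gjoz.sot.
Syllable 4 is /sot/: onset /s/, nucleus /o/, coda /t/.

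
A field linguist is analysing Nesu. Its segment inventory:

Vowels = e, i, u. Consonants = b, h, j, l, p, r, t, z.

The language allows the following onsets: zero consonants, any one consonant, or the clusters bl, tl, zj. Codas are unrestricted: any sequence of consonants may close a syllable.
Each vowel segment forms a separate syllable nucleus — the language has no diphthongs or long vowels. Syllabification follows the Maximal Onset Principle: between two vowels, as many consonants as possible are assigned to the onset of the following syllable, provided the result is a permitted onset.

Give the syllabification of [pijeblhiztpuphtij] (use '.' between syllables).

pi.jebl.hizt.puph.tij

The vowels are i, e, i, u, i — 5 nuclei, so 5 syllables.
σ1/σ2 boundary: /j/ → onset of the next syllable (single consonants are always licit onsets).
σ2/σ3 boundary: /blh/ splits as /bl/ + /h/ (/h/ is the longest suffix that is a licit onset).
σ3/σ4 boundary: /ztp/ — longest licit onset from the right is /p/, leaving /zt/ as coda.
σ4/σ5 boundary: /pht/; trying suffixes from longest down, /t/ is the first permitted one, so coda /ph/ | onset /t/.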